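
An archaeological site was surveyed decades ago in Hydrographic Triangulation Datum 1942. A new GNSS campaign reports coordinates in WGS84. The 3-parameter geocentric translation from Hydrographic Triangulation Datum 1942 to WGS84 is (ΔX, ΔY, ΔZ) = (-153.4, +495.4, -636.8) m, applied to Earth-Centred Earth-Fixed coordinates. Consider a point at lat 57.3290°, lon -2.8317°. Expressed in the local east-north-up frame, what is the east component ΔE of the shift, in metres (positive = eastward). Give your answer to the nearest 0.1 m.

The local east axis at (φ, λ) is (−sin λ, cos λ, 0), so ΔE = −sin(-2.8317°)·(-153.4) + cos(-2.8317°)·495.4 = 487.22 m.

ΔE = 487.2 m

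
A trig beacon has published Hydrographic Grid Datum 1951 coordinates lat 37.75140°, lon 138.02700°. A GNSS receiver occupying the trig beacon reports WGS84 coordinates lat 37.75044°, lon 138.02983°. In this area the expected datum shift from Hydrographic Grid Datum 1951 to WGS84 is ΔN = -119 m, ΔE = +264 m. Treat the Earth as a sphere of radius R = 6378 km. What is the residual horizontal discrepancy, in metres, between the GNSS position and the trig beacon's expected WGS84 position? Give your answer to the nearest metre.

19 m

Observed coordinate differences: Δφ = -0.00096°, Δλ = +0.00283°.
Converting to metres (1° lat = 111317 m, cos φ = 0.790675): observed ΔN = -106.9 m, observed ΔE = 249.1 m.
Subtracting the expected shift leaves a residual of -106.9 − (-119) = 12.1 m north and 249.1 − (264) = -14.9 m east.
Residual distance = √(12.1² + (-14.9)²) = 19.2 m.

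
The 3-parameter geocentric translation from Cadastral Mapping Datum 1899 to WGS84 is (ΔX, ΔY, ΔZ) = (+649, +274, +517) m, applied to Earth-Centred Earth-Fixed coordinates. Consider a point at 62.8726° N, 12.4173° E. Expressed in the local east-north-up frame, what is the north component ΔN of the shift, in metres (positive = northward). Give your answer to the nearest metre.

At φ = 62.8726°, λ = 12.4173°: sin φ = 0.889995, cos φ = 0.455971, sin λ = 0.215030, cos λ = 0.976607.
ΔN = −sin φ cos λ·ΔX − sin φ sin λ·ΔY + cos φ·ΔZ = −(0.889995)(0.976607)(649) − (0.889995)(0.215030)(274) + (0.455971)(517) = -380.80 m.

ΔN = -381 m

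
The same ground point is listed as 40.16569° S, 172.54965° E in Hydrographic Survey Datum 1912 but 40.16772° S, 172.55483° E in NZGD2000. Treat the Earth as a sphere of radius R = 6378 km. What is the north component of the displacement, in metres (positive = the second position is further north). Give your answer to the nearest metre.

ΔN = -226 m

Δφ = -40.16772° − -40.16569° = -0.00203°; Δλ = 172.55483° − 172.54965° = +0.00518°.
1° along a meridian = πR/180 = 111317 m.
ΔN = Δφ × 111317 = -226.0 m; ΔE = Δλ × 111317 × cos(-40.16569°) = +0.00518 × 111317 × 0.764182 = 440.6 m.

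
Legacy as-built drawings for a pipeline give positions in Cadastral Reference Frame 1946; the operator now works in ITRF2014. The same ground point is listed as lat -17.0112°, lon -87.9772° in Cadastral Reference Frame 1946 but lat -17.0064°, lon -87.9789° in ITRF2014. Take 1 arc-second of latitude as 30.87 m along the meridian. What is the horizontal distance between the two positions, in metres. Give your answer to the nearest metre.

563 m

Δφ = -17.0064° − -17.0112° = +0.0048°; Δλ = -87.9789° − -87.9772° = -0.0017°.
1° of latitude = 3600 × 30.87 = 111132 m.
ΔN = Δφ × 111132 = 533.4 m; ΔE = Δλ × 111132 × cos(-17.0112°) = -0.0017 × 111132 × 0.956248 = -180.7 m.
Distance = √(ΔE² + ΔN²) = √((-180.7)² + 533.4²) = 563.2 m.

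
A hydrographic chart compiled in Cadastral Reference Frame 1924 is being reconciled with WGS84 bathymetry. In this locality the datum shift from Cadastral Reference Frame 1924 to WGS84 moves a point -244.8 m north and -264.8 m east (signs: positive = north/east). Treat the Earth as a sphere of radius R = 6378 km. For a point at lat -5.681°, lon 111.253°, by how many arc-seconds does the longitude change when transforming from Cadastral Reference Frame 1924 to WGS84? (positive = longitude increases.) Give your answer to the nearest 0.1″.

Δλ = -8.6″

At latitude -5.681°, cos φ = 0.995088.
One radian of longitude at latitude φ spans R cos φ, so Δλ = ΔE / (R cos φ) = -264.8 / (6378000 × 0.995088) = -4.1723e-05 rad = -8.606″.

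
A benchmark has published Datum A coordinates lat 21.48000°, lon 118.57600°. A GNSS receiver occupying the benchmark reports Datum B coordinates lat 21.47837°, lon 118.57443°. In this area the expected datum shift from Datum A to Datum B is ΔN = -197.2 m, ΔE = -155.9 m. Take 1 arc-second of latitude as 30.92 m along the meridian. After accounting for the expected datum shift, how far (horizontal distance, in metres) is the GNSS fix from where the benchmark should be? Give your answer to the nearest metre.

Observed coordinate differences: Δφ = -0.00163°, Δλ = -0.00157°.
Converting to metres (1° lat = 111312 m, cos φ = 0.930545): observed ΔN = -181.4 m, observed ΔE = -162.6 m.
Subtracting the expected shift leaves a residual of -181.4 − (-197.2) = 15.8 m north and -162.6 − (-155.9) = -6.7 m east.
Residual distance = √(15.8² + (-6.7)²) = 17.1 m.

17 m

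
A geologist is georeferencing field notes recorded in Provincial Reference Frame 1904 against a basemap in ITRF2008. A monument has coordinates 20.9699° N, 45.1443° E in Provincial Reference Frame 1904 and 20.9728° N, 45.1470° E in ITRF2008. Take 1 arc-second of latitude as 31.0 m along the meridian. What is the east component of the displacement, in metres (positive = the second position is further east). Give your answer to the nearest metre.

Δφ = 20.9728° − 20.9699° = +0.0029°; Δλ = 45.1470° − 45.1443° = +0.0027°.
1° of latitude = 3600 × 31.00 = 111600 m.
ΔN = Δφ × 111600 = 323.6 m; ΔE = Δλ × 111600 × cos(20.9699°) = +0.0027 × 111600 × 0.933769 = 281.4 m.

ΔE = 281 m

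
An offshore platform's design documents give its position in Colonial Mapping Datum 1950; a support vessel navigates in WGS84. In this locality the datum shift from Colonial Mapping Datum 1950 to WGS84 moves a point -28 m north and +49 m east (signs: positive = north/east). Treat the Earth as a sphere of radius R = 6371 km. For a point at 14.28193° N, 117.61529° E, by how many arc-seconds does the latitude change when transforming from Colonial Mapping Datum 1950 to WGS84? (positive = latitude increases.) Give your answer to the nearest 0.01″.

On a sphere of radius R, 1 rad of latitude = R, so Δφ = ΔN / R = -28.0 / 6371000 = -4.3949e-06 rad = -0.907″.

Δφ = -0.91″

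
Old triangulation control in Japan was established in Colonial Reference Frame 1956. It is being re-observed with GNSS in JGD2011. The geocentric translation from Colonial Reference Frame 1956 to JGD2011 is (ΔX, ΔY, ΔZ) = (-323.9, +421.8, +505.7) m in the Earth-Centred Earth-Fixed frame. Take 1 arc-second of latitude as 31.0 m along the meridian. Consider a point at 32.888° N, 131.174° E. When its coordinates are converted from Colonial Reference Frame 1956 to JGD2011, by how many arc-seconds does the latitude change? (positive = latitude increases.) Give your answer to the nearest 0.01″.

Δφ = 4.40″

sin φ = 0.542999, cos φ = 0.839734, sin λ = 0.752714, cos λ = -0.658348.
North component: ΔN = −sin φ cos λ·ΔX − sin φ sin λ·ΔY + cos φ·ΔZ = −(0.542999)(-0.658348)(-323.9) − (0.542999)(0.752714)(421.8) + (0.839734)(505.7) = 136.47 m.
1° of latitude spans 3600 × 31.00 = 111600 m, so Δφ = 136.47 / 111600 × 3600 = 4.402″.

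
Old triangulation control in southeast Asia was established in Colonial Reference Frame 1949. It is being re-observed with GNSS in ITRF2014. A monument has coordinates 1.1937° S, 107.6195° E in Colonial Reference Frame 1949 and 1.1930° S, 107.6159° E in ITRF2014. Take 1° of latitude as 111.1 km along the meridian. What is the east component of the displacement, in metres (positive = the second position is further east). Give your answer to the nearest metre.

Δφ = -1.1930° − -1.1937° = +0.0007°; Δλ = 107.6159° − 107.6195° = -0.0036°.
ΔN = Δφ × 111100 = 77.8 m; ΔE = Δλ × 111100 × cos(-1.1937°) = -0.0036 × 111100 × 0.999783 = -399.9 m.

ΔE = -400 m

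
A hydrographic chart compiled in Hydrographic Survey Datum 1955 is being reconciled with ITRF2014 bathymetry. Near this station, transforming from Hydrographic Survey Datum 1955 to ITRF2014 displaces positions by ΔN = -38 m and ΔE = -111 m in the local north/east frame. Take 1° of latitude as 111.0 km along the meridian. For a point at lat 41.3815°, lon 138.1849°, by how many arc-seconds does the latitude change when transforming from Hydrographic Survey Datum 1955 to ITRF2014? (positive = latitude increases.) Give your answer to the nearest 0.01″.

1° of latitude = 111.0 km, so Δφ = -38.0 / 111000 = -0.0003423° = -1.232″.

Δφ = -1.23″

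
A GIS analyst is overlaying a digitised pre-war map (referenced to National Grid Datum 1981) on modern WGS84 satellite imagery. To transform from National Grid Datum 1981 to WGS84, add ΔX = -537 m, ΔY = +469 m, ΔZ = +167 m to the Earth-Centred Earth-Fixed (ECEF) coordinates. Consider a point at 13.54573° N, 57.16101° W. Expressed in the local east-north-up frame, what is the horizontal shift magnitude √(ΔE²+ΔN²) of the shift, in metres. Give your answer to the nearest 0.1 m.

378.1 m

The local east axis at (φ, λ) is (−sin λ, cos λ, 0), so ΔE = −sin(-57.16101°)·(-537) + cos(-57.16101°)·469 = -196.86 m.
The local north axis is (−sin φ cos λ, −sin φ sin λ, cos φ), giving ΔN = 68.206 + 92.296 + 162.355 = 322.86 m.
Horizontal magnitude = √(ΔE² + ΔN²) = √((-196.86)² + 322.86²) = 378.14 m.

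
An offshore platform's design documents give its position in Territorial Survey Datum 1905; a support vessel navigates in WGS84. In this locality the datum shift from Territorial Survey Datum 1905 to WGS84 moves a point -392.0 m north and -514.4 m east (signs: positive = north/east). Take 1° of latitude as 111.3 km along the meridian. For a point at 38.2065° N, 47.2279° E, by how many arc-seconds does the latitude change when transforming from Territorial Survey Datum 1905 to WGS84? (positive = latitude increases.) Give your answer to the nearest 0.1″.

Δφ = -12.7″

1° of latitude = 111.3 km, so Δφ = -392.0 / 111300 = -0.0035220° = -12.679″.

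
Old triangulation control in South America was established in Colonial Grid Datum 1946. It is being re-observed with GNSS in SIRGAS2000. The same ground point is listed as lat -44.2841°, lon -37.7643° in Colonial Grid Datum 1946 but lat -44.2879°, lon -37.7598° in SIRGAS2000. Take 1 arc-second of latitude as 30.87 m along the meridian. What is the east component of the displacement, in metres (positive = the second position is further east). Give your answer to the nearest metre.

ΔE = 358 m

Δφ = -44.2879° − -44.2841° = -0.0038°; Δλ = -37.7598° − -37.7643° = +0.0045°.
1° of latitude = 3600 × 30.87 = 111132 m.
ΔN = Δφ × 111132 = -422.3 m; ΔE = Δλ × 111132 × cos(-44.2841°) = +0.0045 × 111132 × 0.715887 = 358.0 m.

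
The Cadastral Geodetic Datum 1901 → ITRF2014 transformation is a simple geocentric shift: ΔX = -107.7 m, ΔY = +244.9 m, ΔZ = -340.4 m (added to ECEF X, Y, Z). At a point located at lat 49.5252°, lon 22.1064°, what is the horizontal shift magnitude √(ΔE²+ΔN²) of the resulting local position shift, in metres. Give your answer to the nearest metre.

343 m

At φ = 49.5252°, λ = 22.1064°: sin φ = 0.760692, cos φ = 0.649114, sin λ = 0.376328, cos λ = 0.926487.
ΔE = −sin λ·ΔX + cos λ·ΔY = −(0.376328)·(-107.7) + (0.926487)·(244.9) = 267.43 m.
ΔN = −sin φ cos λ·ΔX − sin φ sin λ·ΔY + cos φ·ΔZ = −(0.760692)(0.926487)(-107.7) − (0.760692)(0.376328)(244.9) + (0.649114)(-340.4) = -215.16 m.
Horizontal magnitude = √(ΔE² + ΔN²) = √(267.43² + (-215.16)²) = 343.24 m.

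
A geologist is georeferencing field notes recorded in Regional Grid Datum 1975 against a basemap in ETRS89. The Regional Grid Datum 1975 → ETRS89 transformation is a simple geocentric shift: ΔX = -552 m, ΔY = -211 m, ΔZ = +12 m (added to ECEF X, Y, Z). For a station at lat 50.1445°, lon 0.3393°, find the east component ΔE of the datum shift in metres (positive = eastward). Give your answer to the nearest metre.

ΔE = -208 m

At φ = 50.1445°, λ = 0.3393°: sin φ = 0.767663, cos φ = 0.640854, sin λ = 0.005922, cos λ = 0.999982.
ΔE = −sin λ·ΔX + cos λ·ΔY = −(0.005922)·(-552) + (0.999982)·(-211) = -207.73 m.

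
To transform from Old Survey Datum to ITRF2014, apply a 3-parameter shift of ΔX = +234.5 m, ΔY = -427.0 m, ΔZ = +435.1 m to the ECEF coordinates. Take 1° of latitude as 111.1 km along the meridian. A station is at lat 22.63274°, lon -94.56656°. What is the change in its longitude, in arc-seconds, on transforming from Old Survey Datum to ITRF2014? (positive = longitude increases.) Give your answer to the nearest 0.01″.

sin φ = 0.384823, cos φ = 0.922990, sin λ = -0.996826, cos λ = -0.079617.
East component: ΔE = −sin λ·ΔX + cos λ·ΔY = −(-0.996826)(234.5) + (-0.079617)(-427.0) = 267.75 m.
1° of latitude spans 111100 m; at latitude φ, 1° of longitude spans that × cos φ = 102544.2 m, so Δλ = 267.75 / 102544.2 × 3600 = 9.400″.

Δλ = 9.40″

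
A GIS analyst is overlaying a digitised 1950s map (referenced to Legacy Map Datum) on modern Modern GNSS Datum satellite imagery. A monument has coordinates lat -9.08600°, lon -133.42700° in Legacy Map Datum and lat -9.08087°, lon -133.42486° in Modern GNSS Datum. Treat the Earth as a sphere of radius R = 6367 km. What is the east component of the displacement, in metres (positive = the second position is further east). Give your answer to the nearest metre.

ΔE = 235 m

Δφ = -9.08087° − -9.08600° = +0.00513°; Δλ = -133.42486° − -133.42700° = +0.00214°.
1° along a meridian = πR/180 = 111125 m.
ΔN = Δφ × 111125 = 570.1 m; ΔE = Δλ × 111125 × cos(-9.08600°) = +0.00214 × 111125 × 0.987452 = 234.8 m.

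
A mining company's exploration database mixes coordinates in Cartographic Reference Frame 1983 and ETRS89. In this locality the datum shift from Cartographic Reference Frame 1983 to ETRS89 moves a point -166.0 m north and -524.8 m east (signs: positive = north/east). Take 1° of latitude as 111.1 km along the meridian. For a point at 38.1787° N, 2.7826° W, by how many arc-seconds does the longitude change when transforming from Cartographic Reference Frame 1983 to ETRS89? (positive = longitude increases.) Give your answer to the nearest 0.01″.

Δλ = -21.63″

At latitude 38.1787°, cos φ = 0.786087.
1° of longitude at this latitude = 111.1 × cos φ = 87.33 km, so Δλ = -524.8 / 87334.2 = -0.0060091° = -21.633″.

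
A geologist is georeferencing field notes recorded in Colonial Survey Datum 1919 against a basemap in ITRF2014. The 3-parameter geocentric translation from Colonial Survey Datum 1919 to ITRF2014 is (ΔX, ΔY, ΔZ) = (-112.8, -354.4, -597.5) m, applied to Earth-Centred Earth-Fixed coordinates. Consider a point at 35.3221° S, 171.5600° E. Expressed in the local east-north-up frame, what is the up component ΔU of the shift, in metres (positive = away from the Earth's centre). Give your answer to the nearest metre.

ΔU = 394 m

The local up (radial) axis is (cos φ cos λ, cos φ sin λ, sin φ), giving ΔU = 91.038 − 42.441 + 345.458 = 394.06 m.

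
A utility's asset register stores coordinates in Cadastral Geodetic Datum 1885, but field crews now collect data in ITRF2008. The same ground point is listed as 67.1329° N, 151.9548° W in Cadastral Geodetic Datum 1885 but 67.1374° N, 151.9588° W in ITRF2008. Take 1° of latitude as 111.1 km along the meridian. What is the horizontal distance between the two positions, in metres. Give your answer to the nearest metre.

Δφ = 67.1374° − 67.1329° = +0.0045°; Δλ = -151.9588° − -151.9548° = -0.0040°.
ΔN = Δφ × 111100 = 499.9 m; ΔE = Δλ × 111100 × cos(67.1329°) = -0.0040 × 111100 × 0.388595 = -172.7 m.
Distance = √(ΔE² + ΔN²) = √((-172.7)² + 499.9²) = 528.9 m.

529 m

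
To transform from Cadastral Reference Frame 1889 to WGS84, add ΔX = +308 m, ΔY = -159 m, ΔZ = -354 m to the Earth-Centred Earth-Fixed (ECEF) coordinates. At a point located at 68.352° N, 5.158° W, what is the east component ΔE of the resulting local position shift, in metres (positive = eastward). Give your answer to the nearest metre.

At φ = 68.352°, λ = -5.158°: sin φ = 0.929468, cos φ = 0.368903, sin λ = -0.089903, cos λ = 0.995951.
ΔE = −sin λ·ΔX + cos λ·ΔY = −(-0.089903)·(308) + (0.995951)·(-159) = -130.67 m.

ΔE = -131 m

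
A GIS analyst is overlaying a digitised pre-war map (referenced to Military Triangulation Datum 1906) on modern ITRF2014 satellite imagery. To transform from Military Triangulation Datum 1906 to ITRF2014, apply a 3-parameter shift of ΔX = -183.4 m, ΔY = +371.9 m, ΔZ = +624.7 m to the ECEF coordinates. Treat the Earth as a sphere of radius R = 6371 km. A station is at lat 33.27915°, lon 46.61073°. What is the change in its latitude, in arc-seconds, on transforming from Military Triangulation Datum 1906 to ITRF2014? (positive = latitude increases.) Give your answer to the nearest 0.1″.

Δφ = 14.3″

sin φ = 0.548719, cos φ = 0.836007, sin λ = 0.726703, cos λ = 0.686951.
North component: ΔN = −sin φ cos λ·ΔX − sin φ sin λ·ΔY + cos φ·ΔZ = −(0.548719)(0.686951)(-183.4) − (0.548719)(0.726703)(371.9) + (0.836007)(624.7) = 443.09 m.
1° of latitude spans πR/180 = 111195 m, so Δφ = 443.09 / 111195 × 3600 = 14.345″.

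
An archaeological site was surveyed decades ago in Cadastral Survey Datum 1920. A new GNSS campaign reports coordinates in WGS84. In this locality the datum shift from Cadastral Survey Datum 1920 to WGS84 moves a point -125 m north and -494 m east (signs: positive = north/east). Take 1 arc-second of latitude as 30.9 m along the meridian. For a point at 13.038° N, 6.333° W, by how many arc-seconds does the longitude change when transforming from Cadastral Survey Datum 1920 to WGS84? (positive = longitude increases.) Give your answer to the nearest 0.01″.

Δλ = -16.41″

At latitude 13.038°, cos φ = 0.974221.
1″ of longitude at this latitude = 30.90 × cos φ = 30.1034 m, so Δλ = -494.0 / 30.1034 = -16.410″.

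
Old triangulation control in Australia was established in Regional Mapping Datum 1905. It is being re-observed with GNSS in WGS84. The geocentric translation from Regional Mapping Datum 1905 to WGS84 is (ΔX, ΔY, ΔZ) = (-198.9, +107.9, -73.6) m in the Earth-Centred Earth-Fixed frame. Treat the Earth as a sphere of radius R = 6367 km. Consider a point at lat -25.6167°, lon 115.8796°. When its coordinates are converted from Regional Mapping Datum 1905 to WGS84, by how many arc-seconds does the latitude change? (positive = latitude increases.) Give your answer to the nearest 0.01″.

sin φ = -0.432349, cos φ = 0.901707, sin λ = 0.899713, cos λ = -0.436481.
North component: ΔN = −sin φ cos λ·ΔX − sin φ sin λ·ΔY + cos φ·ΔZ = −(-0.432349)(-0.436481)(-198.9) − (-0.432349)(0.899713)(107.9) + (0.901707)(-73.6) = 13.14 m.
1° of latitude spans πR/180 = 111125 m, so Δφ = 13.14 / 111125 × 3600 = 0.426″.

Δφ = 0.43″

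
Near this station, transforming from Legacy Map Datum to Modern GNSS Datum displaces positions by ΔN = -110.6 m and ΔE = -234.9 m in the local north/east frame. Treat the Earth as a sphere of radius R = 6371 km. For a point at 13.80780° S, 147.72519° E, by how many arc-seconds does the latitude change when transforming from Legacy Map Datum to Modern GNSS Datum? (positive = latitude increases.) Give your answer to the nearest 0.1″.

On a sphere of radius R, 1 rad of latitude = R, so Δφ = ΔN / R = -110.6 / 6371000 = -1.7360e-05 rad = -3.581″.

Δφ = -3.6″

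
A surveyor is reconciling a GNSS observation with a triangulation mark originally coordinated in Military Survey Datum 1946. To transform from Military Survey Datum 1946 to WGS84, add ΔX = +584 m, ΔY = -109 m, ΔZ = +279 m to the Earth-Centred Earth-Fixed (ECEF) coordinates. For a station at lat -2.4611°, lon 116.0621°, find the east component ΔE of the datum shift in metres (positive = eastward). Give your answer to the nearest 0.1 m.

The local east axis at (φ, λ) is (−sin λ, cos λ, 0), so ΔE = −sin(116.0621°)·584 + cos(116.0621°)·(-109) = -476.73 m.

ΔE = -476.7 m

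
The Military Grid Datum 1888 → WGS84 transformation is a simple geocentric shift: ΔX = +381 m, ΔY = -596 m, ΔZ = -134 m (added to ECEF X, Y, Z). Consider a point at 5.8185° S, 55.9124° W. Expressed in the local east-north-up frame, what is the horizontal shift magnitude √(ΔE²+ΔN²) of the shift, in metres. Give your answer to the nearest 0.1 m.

At φ = -5.8185°, λ = -55.9124°: sin φ = -0.101378, cos φ = 0.994848, sin λ = -0.828182, cos λ = 0.560460.
ΔE = −sin λ·ΔX + cos λ·ΔY = −(-0.828182)·(381) + (0.560460)·(-596) = -18.50 m.
ΔN = −sin φ cos λ·ΔX − sin φ sin λ·ΔY + cos φ·ΔZ = −(-0.101378)(0.560460)(381) − (-0.101378)(-0.828182)(-596) + (0.994848)(-134) = -61.62 m.
Horizontal magnitude = √(ΔE² + ΔN²) = √((-18.50)² + (-61.62)²) = 64.34 m.

64.3 m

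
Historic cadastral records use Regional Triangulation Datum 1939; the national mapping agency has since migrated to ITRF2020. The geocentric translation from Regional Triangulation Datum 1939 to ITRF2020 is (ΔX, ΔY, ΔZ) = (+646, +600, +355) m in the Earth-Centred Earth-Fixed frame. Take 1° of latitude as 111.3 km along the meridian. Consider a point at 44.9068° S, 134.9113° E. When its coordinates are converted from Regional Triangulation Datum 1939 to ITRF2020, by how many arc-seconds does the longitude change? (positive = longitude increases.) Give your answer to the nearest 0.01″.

sin φ = -0.705956, cos φ = 0.708256, sin λ = 0.708201, cos λ = -0.706011.
East component: ΔE = −sin λ·ΔX + cos λ·ΔY = −(0.708201)(646) + (-0.706011)(600) = -881.10 m.
1° of latitude spans 111300 m; at latitude φ, 1° of longitude spans that × cos φ = 78828.9 m, so Δλ = -881.10 / 78828.9 × 3600 = -40.239″.

Δλ = -40.24″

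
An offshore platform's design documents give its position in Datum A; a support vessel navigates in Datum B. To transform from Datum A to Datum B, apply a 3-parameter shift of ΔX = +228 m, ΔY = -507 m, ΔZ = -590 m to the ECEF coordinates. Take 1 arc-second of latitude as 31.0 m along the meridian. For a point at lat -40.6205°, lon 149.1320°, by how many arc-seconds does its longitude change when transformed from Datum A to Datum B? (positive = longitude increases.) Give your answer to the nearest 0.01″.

Δλ = 13.52″

sin φ = -0.651046, cos φ = 0.759038, sin λ = 0.513062, cos λ = -0.858352.
East component: ΔE = −sin λ·ΔX + cos λ·ΔY = −(0.513062)(228) + (-0.858352)(-507) = 318.21 m.
1° of latitude spans 3600 × 31.00 = 111600 m; at latitude φ, 1° of longitude spans that × cos φ = 84708.7 m, so Δλ = 318.21 / 84708.7 × 3600 = 13.523″.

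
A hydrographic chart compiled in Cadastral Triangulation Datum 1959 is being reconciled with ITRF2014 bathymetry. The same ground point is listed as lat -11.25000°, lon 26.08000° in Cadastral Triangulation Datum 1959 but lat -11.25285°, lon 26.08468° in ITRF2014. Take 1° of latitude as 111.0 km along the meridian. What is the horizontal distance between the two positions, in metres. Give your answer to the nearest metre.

Δφ = -11.25285° − -11.25000° = -0.00285°; Δλ = 26.08468° − 26.08000° = +0.00468°.
ΔN = Δφ × 111000 = -316.4 m; ΔE = Δλ × 111000 × cos(-11.25000°) = +0.00468 × 111000 × 0.980785 = 509.5 m.
Distance = √(ΔE² + ΔN²) = √(509.5² + (-316.4)²) = 599.7 m.

600 m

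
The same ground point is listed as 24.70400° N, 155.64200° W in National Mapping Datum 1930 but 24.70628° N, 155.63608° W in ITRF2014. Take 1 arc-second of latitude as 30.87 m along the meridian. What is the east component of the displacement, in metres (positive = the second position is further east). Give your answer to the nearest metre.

ΔE = 598 m

Δφ = 24.70628° − 24.70400° = +0.00228°; Δλ = -155.63608° − -155.64200° = +0.00592°.
1° of latitude = 3600 × 30.87 = 111132 m.
ΔN = Δφ × 111132 = 253.4 m; ΔE = Δλ × 111132 × cos(24.70400°) = +0.00592 × 111132 × 0.908479 = 597.7 m.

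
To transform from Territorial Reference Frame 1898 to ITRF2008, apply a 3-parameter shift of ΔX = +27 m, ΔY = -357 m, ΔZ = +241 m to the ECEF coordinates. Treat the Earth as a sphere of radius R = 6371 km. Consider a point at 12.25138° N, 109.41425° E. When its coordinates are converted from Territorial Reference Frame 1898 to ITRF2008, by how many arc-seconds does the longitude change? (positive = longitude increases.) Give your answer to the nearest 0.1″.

Δλ = 3.1″

sin φ = 0.212201, cos φ = 0.977226, sin λ = 0.943140, cos λ = -0.332396.
East component: ΔE = −sin λ·ΔX + cos λ·ΔY = −(0.943140)(27) + (-0.332396)(-357) = 93.20 m.
1° of latitude spans πR/180 = 111195 m; at latitude φ, 1° of longitude spans that × cos φ = 108662.6 m, so Δλ = 93.20 / 108662.6 × 3600 = 3.088″.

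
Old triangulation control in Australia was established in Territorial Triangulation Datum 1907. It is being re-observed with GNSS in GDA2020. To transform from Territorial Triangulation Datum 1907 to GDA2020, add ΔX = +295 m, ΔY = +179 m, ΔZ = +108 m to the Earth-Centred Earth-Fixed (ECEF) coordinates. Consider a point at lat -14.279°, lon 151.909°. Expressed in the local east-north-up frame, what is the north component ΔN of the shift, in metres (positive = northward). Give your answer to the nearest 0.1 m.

ΔN = 61.3 m

At φ = -14.279°, λ = 151.909°: sin φ = -0.246644, cos φ = 0.969106, sin λ = 0.470873, cos λ = -0.882201.
ΔN = −sin φ cos λ·ΔX − sin φ sin λ·ΔY + cos φ·ΔZ = −(-0.246644)(-0.882201)(295) − (-0.246644)(0.470873)(179) + (0.969106)(108) = 61.26 m.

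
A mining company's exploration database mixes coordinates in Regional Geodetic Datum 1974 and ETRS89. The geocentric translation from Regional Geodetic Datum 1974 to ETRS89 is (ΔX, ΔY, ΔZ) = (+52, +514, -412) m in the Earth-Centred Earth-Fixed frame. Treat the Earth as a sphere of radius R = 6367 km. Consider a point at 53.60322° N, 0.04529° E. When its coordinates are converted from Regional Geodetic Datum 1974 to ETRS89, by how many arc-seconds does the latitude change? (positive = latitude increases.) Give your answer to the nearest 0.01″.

Δφ = -9.29″

sin φ = 0.804927, cos φ = 0.593374, sin λ = 0.000790, cos λ = 1.000000.
North component: ΔN = −sin φ cos λ·ΔX − sin φ sin λ·ΔY + cos φ·ΔZ = −(0.804927)(1.000000)(52) − (0.804927)(0.000790)(514) + (0.593374)(-412) = -286.65 m.
1° of latitude spans πR/180 = 111125 m, so Δφ = -286.65 / 111125 × 3600 = -9.286″.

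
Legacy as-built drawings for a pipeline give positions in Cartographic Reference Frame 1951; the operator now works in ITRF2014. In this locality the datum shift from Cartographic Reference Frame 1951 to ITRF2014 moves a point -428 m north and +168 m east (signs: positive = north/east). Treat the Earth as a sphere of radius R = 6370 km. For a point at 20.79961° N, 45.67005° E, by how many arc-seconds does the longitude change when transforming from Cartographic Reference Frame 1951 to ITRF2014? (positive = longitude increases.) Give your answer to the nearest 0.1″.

At latitude 20.79961°, cos φ = 0.934828.
One radian of longitude at latitude φ spans R cos φ, so Δλ = ΔE / (R cos φ) = 168.0 / (6370000 × 0.934828) = 2.8212e-05 rad = 5.819″.

Δλ = 5.8″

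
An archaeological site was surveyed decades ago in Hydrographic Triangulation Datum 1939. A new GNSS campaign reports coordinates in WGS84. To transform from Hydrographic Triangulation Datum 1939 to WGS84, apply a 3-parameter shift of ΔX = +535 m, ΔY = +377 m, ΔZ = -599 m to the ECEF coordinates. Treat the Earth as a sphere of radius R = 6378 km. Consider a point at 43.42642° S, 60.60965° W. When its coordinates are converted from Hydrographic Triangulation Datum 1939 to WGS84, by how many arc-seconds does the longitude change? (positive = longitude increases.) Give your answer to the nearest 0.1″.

sin φ = -0.687422, cos φ = 0.726258, sin λ = -0.871296, cos λ = 0.490757.
East component: ΔE = −sin λ·ΔX + cos λ·ΔY = −(-0.871296)(535) + (0.490757)(377) = 651.16 m.
1° of latitude spans πR/180 = 111317 m; at latitude φ, 1° of longitude spans that × cos φ = 80844.9 m, so Δλ = 651.16 / 80844.9 × 3600 = 28.996″.

Δλ = 29.0″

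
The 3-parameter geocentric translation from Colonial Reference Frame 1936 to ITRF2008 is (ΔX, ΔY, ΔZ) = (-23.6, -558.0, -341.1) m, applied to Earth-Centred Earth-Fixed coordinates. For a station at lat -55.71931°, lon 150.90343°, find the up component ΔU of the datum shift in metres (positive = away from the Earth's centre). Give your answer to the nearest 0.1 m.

ΔU = 140.6 m

The local up (radial) axis is (cos φ cos λ, cos φ sin λ, sin φ), giving ΔU = 11.615 − 152.835 + 281.847 = 140.63 m.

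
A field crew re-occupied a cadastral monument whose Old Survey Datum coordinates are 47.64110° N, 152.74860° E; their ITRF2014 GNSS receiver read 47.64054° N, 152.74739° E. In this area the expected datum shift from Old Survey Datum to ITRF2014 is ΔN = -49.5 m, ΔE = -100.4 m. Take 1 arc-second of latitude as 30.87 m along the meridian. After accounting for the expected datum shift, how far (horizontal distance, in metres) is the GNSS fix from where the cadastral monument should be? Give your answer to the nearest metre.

Observed coordinate differences: Δφ = -0.00056°, Δλ = -0.00121°.
Converting to metres (1° lat = 111132 m, cos φ = 0.673772): observed ΔN = -62.2 m, observed ΔE = -90.6 m.
Subtracting the expected shift leaves a residual of -62.2 − (-49.5) = -12.7 m north and -90.6 − (-100.4) = 9.8 m east.
Residual distance = √((-12.7)² + 9.8²) = 16.1 m.

16 m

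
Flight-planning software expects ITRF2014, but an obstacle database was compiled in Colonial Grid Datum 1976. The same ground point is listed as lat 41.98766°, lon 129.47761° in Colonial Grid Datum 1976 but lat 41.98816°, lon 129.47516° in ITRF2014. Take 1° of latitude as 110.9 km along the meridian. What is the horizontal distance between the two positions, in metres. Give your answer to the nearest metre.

209 m

Δφ = 41.98816° − 41.98766° = +0.00050°; Δλ = 129.47516° − 129.47761° = -0.00245°.
ΔN = Δφ × 110900 = 55.5 m; ΔE = Δλ × 110900 × cos(41.98766°) = -0.00245 × 110900 × 0.743289 = -202.0 m.
Distance = √(ΔE² + ΔN²) = √((-202.0)² + 55.5²) = 209.4 m.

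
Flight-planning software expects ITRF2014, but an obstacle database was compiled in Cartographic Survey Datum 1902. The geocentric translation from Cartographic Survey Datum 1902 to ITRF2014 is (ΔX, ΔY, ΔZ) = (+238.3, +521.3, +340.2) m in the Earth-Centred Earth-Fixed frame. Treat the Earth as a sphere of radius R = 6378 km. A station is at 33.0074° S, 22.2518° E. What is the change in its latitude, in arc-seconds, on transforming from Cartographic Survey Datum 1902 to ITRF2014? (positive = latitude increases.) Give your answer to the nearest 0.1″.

Δφ = 16.6″

sin φ = -0.544747, cos φ = 0.838600, sin λ = 0.378678, cos λ = 0.925529.
North component: ΔN = −sin φ cos λ·ΔX − sin φ sin λ·ΔY + cos φ·ΔZ = −(-0.544747)(0.925529)(238.3) − (-0.544747)(0.378678)(521.3) + (0.838600)(340.2) = 512.97 m.
1° of latitude spans πR/180 = 111317 m, so Δφ = 512.97 / 111317 × 3600 = 16.590″.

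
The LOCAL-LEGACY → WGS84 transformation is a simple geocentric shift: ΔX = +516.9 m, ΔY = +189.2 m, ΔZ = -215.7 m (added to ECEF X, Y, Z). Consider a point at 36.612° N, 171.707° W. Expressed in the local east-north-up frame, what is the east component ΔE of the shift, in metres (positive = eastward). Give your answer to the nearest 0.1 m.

ΔE = -112.7 m

At φ = 36.612°, λ = -171.707°: sin φ = 0.596393, cos φ = 0.802693, sin λ = -0.144235, cos λ = -0.989543.
ΔE = −sin λ·ΔX + cos λ·ΔY = −(-0.144235)·(516.9) + (-0.989543)·(189.2) = -112.67 m.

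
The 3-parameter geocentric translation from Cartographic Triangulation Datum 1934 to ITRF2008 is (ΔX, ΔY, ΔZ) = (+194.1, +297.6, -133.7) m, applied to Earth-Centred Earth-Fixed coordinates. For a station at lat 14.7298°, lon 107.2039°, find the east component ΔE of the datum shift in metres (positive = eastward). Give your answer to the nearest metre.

ΔE = -273 m

At φ = 14.7298°, λ = 107.2039°: sin φ = 0.254261, cos φ = 0.967136, sin λ = 0.955258, cos λ = -0.295773.
ΔE = −sin λ·ΔX + cos λ·ΔY = −(0.955258)·(194.1) + (-0.295773)·(297.6) = -273.44 m.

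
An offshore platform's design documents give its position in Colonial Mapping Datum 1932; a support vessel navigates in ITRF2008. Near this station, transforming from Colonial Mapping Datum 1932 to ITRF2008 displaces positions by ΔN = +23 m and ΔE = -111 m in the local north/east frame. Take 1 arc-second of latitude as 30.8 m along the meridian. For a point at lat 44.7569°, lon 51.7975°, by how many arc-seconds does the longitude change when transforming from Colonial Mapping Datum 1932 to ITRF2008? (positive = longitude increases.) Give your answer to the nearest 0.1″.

At latitude 44.7569°, cos φ = 0.710101.
1″ of longitude at this latitude = 30.80 × cos φ = 21.8711 m, so Δλ = -111.0 / 21.8711 = -5.075″.

Δλ = -5.1″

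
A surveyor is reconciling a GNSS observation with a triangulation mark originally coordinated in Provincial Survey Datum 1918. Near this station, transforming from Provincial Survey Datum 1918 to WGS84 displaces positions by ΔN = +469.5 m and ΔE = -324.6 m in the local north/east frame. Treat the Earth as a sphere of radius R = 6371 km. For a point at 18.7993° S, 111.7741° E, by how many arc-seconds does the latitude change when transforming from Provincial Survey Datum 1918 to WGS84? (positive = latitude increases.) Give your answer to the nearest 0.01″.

On a sphere of radius R, 1 rad of latitude = R, so Δφ = ΔN / R = 469.5 / 6371000 = 7.3693e-05 rad = 15.200″.

Δφ = 15.20″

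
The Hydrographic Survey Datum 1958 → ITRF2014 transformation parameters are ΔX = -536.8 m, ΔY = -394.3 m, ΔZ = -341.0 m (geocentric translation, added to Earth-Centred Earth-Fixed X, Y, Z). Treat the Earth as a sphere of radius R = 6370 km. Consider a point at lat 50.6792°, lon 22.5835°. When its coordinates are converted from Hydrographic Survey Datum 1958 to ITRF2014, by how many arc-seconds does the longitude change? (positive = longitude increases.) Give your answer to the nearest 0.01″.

Δλ = -8.07″

sin φ = 0.773610, cos φ = 0.633662, sin λ = 0.384029, cos λ = 0.923321.
East component: ΔE = −sin λ·ΔX + cos λ·ΔY = −(0.384029)(-536.8) + (0.923321)(-394.3) = -157.92 m.
1° of latitude spans πR/180 = 111177 m; at latitude φ, 1° of longitude spans that × cos φ = 70448.9 m, so Δλ = -157.92 / 70448.9 × 3600 = -8.070″.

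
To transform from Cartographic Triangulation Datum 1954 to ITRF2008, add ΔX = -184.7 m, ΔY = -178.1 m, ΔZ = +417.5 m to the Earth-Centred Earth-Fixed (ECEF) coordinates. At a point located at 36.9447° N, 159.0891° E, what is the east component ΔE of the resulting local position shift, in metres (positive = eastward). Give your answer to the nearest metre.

The local east axis at (φ, λ) is (−sin λ, cos λ, 0), so ΔE = −sin(159.0891°)·(-184.7) + cos(159.0891°)·(-178.1) = 232.29 m.

ΔE = 232 m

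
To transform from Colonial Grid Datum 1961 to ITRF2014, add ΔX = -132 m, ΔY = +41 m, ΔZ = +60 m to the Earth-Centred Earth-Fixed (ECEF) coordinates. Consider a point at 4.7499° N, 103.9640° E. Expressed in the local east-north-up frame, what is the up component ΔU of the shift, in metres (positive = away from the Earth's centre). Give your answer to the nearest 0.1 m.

ΔU = 76.4 m

At φ = 4.7499°, λ = 103.9640°: sin φ = 0.082806, cos φ = 0.996566, sin λ = 0.970448, cos λ = -0.241312.
ΔU = cos φ cos λ·ΔX + cos φ sin λ·ΔY + sin φ·ΔZ = (0.996566)(-0.241312)(-132) + (0.996566)(0.970448)(41) + (0.082806)(60) = 76.36 m.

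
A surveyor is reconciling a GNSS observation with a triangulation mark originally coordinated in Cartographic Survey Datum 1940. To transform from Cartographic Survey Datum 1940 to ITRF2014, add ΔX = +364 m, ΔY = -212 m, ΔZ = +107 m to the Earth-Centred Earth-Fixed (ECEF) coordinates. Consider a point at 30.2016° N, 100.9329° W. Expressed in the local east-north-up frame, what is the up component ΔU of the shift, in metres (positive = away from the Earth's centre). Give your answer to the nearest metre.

The local up (radial) axis is (cos φ cos λ, cos φ sin λ, sin φ), giving ΔU = -59.665 + 179.898 + 53.826 = 174.06 m.

ΔU = 174 m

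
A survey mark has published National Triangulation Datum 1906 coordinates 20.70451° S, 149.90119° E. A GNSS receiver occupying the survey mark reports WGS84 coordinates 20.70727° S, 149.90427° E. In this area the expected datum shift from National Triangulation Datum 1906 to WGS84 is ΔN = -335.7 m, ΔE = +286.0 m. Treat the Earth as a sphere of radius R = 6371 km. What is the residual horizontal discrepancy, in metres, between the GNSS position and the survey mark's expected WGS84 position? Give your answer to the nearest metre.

45 m

Observed coordinate differences: Δφ = -0.00276°, Δλ = +0.00308°.
Converting to metres (1° lat = 111195 m, cos φ = 0.935416): observed ΔN = -306.9 m, observed ΔE = 320.4 m.
Subtracting the expected shift leaves a residual of -306.9 − (-335.7) = 28.8 m north and 320.4 − (286.0) = 34.4 m east.
Residual distance = √(28.8² + 34.4²) = 44.8 m.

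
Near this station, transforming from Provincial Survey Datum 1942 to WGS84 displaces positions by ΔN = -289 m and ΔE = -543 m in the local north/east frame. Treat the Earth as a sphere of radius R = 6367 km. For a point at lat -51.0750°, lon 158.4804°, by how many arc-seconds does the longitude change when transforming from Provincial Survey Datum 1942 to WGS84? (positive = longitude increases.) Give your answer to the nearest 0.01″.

At latitude -51.0750°, cos φ = 0.628303.
One radian of longitude at latitude φ spans R cos φ, so Δλ = ΔE / (R cos φ) = -543.0 / (6367000 × 0.628303) = -1.3574e-04 rad = -27.998″.

Δλ = -28.00″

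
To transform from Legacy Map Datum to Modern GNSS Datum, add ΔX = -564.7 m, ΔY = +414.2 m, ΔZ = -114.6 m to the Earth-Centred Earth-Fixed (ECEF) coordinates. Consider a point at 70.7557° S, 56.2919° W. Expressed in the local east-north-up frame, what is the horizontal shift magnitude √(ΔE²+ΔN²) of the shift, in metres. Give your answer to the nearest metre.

701 m

The local east axis at (φ, λ) is (−sin λ, cos λ, 0), so ΔE = −sin(-56.2919°)·(-564.7) + cos(-56.2919°)·414.2 = -239.89 m.
The local north axis is (−sin φ cos λ, −sin φ sin λ, cos φ), giving ΔN = -295.876 − 325.309 − 37.772 = -658.96 m.
Horizontal magnitude = √(ΔE² + ΔN²) = √((-239.89)² + (-658.96)²) = 701.27 m.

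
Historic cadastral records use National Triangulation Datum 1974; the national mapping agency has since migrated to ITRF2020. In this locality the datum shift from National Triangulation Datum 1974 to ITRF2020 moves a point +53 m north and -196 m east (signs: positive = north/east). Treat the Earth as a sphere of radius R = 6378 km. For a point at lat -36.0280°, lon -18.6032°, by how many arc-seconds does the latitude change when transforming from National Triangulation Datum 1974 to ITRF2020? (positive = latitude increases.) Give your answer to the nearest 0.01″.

Δφ = 1.71″

On a sphere of radius R, 1 rad of latitude = R, so Δφ = ΔN / R = 53.0 / 6378000 = 8.3098e-06 rad = 1.714″.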